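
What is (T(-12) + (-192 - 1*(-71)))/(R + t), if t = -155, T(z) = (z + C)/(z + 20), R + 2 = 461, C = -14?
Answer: -497/1216 ≈ -0.40872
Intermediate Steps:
R = 459 (R = -2 + 461 = 459)
T(z) = (-14 + z)/(20 + z) (T(z) = (z - 14)/(z + 20) = (-14 + z)/(20 + z))
(T(-12) + (-192 - 1*(-71)))/(R + t) = ((-14 - 12)/(20 - 12) + (-192 - 1*(-71)))/(459 - 155) = (-26/8 + (-192 + 71))/304 = ((⅛)*(-26) - 121)*(1/304) = (-13/4 - 121)*(1/304) = -497/4*1/304 = -497/1216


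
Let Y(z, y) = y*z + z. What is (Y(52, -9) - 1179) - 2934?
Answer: -4529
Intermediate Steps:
Y(z, y) = z + y*z
(Y(52, -9) - 1179) - 2934 = (52*(1 - 9) - 1179) - 2934 = (52*(-8) - 1179) - 2934 = (-416 - 1179) - 2934 = -1595 - 2934 = -4529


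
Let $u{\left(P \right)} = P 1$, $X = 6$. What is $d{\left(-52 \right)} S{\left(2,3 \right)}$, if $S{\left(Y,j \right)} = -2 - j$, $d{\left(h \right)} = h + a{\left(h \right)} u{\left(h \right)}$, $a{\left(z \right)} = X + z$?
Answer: $-11700$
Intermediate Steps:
$u{\left(P \right)} = P$
$a{\left(z \right)} = 6 + z$
$d{\left(h \right)} = h + h \left(6 + h\right)$ ($d{\left(h \right)} = h + \left(6 + h\right) h = h + h \left(6 + h\right)$)
$d{\left(-52 \right)} S{\left(2,3 \right)} = - 52 \left(7 - 52\right) \left(-2 - 3\right) = \left(-52\right) \left(-45\right) \left(-2 - 3\right) = 2340 \left(-5\right) = -11700$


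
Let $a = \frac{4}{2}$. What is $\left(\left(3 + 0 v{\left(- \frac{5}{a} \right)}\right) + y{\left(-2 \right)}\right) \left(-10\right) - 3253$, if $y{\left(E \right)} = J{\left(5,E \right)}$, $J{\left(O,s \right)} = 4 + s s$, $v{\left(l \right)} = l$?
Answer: $-3363$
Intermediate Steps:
$a = 2$ ($a = 4 \cdot \frac{1}{2} = 2$)
$J{\left(O,s \right)} = 4 + s^{2}$
$y{\left(E \right)} = 4 + E^{2}$
$\left(\left(3 + 0 v{\left(- \frac{5}{a} \right)}\right) + y{\left(-2 \right)}\right) \left(-10\right) - 3253 = \left(\left(3 + 0 \left(- \frac{5}{2}\right)\right) + \left(4 + \left(-2\right)^{2}\right)\right) \left(-10\right) - 3253 = \left(\left(3 + 0 \left(\left(-5\right) \frac{1}{2}\right)\right) + \left(4 + 4\right)\right) \left(-10\right) - 3253 = \left(\left(3 + 0 \left(- \frac{5}{2}\right)\right) + 8\right) \left(-10\right) - 3253 = \left(\left(3 + 0\right) + 8\right) \left(-10\right) - 3253 = \left(3 + 8\right) \left(-10\right) - 3253 = 11 \left(-10\right) - 3253 = -110 - 3253 = -3363$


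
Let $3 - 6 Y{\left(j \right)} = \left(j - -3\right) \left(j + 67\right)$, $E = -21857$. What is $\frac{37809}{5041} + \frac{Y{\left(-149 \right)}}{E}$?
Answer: $\frac{5018683607}{661086822} \approx 7.5916$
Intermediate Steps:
$Y{\left(j \right)} = \frac{1}{2} - \frac{\left(3 + j\right) \left(67 + j\right)}{6}$ ($Y{\left(j \right)} = \frac{1}{2} - \frac{\left(j - -3\right) \left(j + 67\right)}{6} = \frac{1}{2} - \frac{\left(j + 3\right) \left(67 + j\right)}{6} = \frac{1}{2} - \frac{\left(3 + j\right) \left(67 + j\right)}{6}$)
$\frac{37809}{5041} + \frac{Y{\left(-149 \right)}}{E} = \frac{37809}{5041} + \frac{-33 - - \frac{5215}{3} - \frac{\left(-149\right)^{2}}{6}}{-21857} = 37809 \cdot \frac{1}{5041} + \left(-33 + \frac{5215}{3} - \frac{22201}{6}\right) \left(- \frac{1}{21857}\right) = \frac{37809}{5041} + \left(-33 + \frac{5215}{3} - \frac{22201}{6}\right) \left(- \frac{1}{21857}\right) = \frac{37809}{5041} - - \frac{11969}{131142} = \frac{37809}{5041} + \frac{11969}{131142} = \frac{5018683607}{661086822}$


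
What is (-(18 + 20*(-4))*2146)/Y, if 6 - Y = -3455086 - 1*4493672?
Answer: 33263/1987191 ≈ 0.016739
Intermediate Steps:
Y = 7948764 (Y = 6 - (-3455086 - 1*4493672) = 6 - (-3455086 - 4493672) = 6 - 1*(-7948758) = 6 + 7948758 = 7948764)
(-(18 + 20*(-4))*2146)/Y = -(18 + 20*(-4))*2146/7948764 = -(18 - 80)*2146*(1/7948764) = -(-62)*2146*(1/7948764) = -1*(-133052)*(1/7948764) = 133052*(1/7948764) = 33263/1987191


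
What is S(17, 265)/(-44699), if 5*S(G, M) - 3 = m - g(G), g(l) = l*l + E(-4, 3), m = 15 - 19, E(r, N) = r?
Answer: 286/223495 ≈ 0.0012797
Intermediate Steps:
m = -4
g(l) = -4 + l**2 (g(l) = l*l - 4 = l**2 - 4 = -4 + l**2)
S(G, M) = 3/5 - G**2/5 (S(G, M) = 3/5 + (-4 - (-4 + G**2))/5 = 3/5 + (-4 + (4 - G**2))/5 = 3/5 + (-G**2)/5 = 3/5 - G**2/5)
S(17, 265)/(-44699) = (3/5 - 1/5*17**2)/(-44699) = (3/5 - 1/5*289)*(-1/44699) = (3/5 - 289/5)*(-1/44699) = -286/5*(-1/44699) = 286/223495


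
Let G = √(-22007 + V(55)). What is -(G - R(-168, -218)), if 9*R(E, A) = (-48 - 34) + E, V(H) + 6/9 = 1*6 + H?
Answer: -250/9 - 4*I*√12345/3 ≈ -27.778 - 148.14*I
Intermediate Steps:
V(H) = 16/3 + H (V(H) = -⅔ + (1*6 + H) = -⅔ + (6 + H) = 16/3 + H)
R(E, A) = -82/9 + E/9 (R(E, A) = ((-48 - 34) + E)/9 = (-82 + E)/9 = -82/9 + E/9)
G = 4*I*√12345/3 (G = √(-22007 + (16/3 + 55)) = √(-22007 + 181/3) = √(-65840/3) = 4*I*√12345/3 ≈ 148.14*I)
-(G - R(-168, -218)) = -(4*I*√12345/3 - (-82/9 + (⅑)*(-168))) = -(4*I*√12345/3 - (-82/9 - 56/3)) = -(4*I*√12345/3 - 1*(-250/9)) = -(4*I*√12345/3 + 250/9) = -(250/9 + 4*I*√12345/3) = -250/9 - 4*I*√12345/3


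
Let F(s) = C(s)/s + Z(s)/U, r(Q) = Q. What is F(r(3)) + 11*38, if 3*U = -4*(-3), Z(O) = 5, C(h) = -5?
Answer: 5011/12 ≈ 417.58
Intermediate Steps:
U = 4 (U = (-4*(-3))/3 = (⅓)*12 = 4)
F(s) = 5/4 - 5/s (F(s) = -5/s + 5/4 = 5/4 - 5/s)
F(r(3)) + 11*38 = (5/4 - 5/3) + 11*38 = (5/4 - 5*⅓) + 418 = (5/4 - 5/3) + 418 = -5/12 + 418 = 5011/12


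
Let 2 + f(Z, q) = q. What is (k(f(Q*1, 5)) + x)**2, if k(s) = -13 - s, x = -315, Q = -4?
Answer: 109561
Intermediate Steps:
f(Z, q) = -2 + q
(k(f(Q*1, 5)) + x)**2 = ((-13 - (-2 + 5)) - 315)**2 = ((-13 - 1*3) - 315)**2 = ((-13 - 3) - 315)**2 = (-16 - 315)**2 = (-331)**2 = 109561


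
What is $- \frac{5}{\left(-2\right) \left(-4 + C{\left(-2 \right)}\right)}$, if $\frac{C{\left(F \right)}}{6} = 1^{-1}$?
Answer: $\frac{5}{4} \approx 1.25$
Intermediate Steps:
$C{\left(F \right)} = 6$ ($C{\left(F \right)} = \frac{6}{1} = 6 \cdot 1 = 6$)
$- \frac{5}{\left(-2\right) \left(-4 + C{\left(-2 \right)}\right)} = - \frac{5}{\left(-2\right) \left(-4 + 6\right)} = - \frac{5}{\left(-2\right) 2} = - \frac{5}{-4} = \left(-5\right) \left(- \frac{1}{4}\right) = \frac{5}{4}$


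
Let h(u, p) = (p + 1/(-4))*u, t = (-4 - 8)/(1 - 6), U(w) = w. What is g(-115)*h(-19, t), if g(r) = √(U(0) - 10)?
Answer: -817*I*√10/20 ≈ -129.18*I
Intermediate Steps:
t = 12/5 (t = -12/(-5) = -12*(-⅕) = 12/5 ≈ 2.4000)
g(r) = I*√10 (g(r) = √(0 - 10) = √(-10) = I*√10)
h(u, p) = u*(-¼ + p) (h(u, p) = (p - ¼)*u = (-¼ + p)*u = u*(-¼ + p))
g(-115)*h(-19, t) = (I*√10)*(-19*(-¼ + 12/5)) = (I*√10)*(-19*43/20) = (I*√10)*(-817/20) = -817*I*√10/20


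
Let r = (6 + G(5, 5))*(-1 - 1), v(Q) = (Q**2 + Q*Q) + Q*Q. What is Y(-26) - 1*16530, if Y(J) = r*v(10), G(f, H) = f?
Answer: -23130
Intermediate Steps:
v(Q) = 3*Q**2 (v(Q) = (Q**2 + Q**2) + Q**2 = 2*Q**2 + Q**2 = 3*Q**2)
r = -22 (r = (6 + 5)*(-1 - 1) = 11*(-2) = -22)
Y(J) = -6600 (Y(J) = -66*10**2 = -66*100 = -22*300 = -6600)
Y(-26) - 1*16530 = -6600 - 1*16530 = -6600 - 16530 = -23130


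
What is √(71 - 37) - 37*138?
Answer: -5106 + √34 ≈ -5100.2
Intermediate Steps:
√(71 - 37) - 37*138 = √34 - 5106 = -5106 + √34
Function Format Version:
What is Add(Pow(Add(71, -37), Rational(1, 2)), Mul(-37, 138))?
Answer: Add(-5106, Pow(34, Rational(1, 2))) ≈ -5100.2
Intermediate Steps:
Add(Pow(Add(71, -37), Rational(1, 2)), Mul(-37, 138)) = Add(Pow(34, Rational(1, 2)), -5106) = Add(-5106, Pow(34, Rational(1, 2)))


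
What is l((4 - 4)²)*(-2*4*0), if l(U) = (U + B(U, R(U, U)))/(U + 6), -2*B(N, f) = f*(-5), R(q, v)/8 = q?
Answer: 0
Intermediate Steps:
R(q, v) = 8*q
B(N, f) = 5*f/2 (B(N, f) = -f*(-5)/2 = -(-5)*f/2 = 5*f/2)
l(U) = 21*U/(6 + U) (l(U) = (U + 5*(8*U)/2)/(U + 6) = (U + 20*U)/(6 + U) = (21*U)/(6 + U) = 21*U/(6 + U))
l((4 - 4)²)*(-2*4*0) = (21*(4 - 4)²/(6 + (4 - 4)²))*(-2*4*0) = (21*0²/(6 + 0²))*(-8*0) = (21*0/(6 + 0))*0 = (21*0/6)*0 = (21*0*(⅙))*0 = 0*0 = 0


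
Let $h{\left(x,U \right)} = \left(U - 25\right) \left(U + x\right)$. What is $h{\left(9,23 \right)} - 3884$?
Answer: $-3948$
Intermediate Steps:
$h{\left(x,U \right)} = \left(-25 + U\right) \left(U + x\right)$
$h{\left(9,23 \right)} - 3884 = \left(23^{2} - 575 - 225 + 23 \cdot 9\right) - 3884 = \left(529 - 575 - 225 + 207\right) - 3884 = -64 - 3884 = -3948$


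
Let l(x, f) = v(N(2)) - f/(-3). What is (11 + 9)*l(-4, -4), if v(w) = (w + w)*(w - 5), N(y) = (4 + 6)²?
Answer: 1139920/3 ≈ 3.7997e+5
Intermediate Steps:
N(y) = 100 (N(y) = 10² = 100)
v(w) = 2*w*(-5 + w) (v(w) = (2*w)*(-5 + w) = 2*w*(-5 + w))
l(x, f) = 19000 + f/3 (l(x, f) = 2*100*(-5 + 100) - f/(-3) = 2*100*95 - f*(-1)/3 = 19000 - (-1)*f/3 = 19000 + f/3)
(11 + 9)*l(-4, -4) = (11 + 9)*(19000 + (⅓)*(-4)) = 20*(19000 - 4/3) = 20*(56996/3) = 1139920/3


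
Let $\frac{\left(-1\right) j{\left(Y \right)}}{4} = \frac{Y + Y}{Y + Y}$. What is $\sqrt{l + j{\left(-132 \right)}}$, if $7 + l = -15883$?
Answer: $3 i \sqrt{1766} \approx 126.07 i$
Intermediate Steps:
$l = -15890$ ($l = -7 - 15883 = -15890$)
$j{\left(Y \right)} = -4$ ($j{\left(Y \right)} = - 4 \frac{Y + Y}{Y + Y} = - 4 \frac{2 Y}{2 Y} = - 4 \cdot 2 Y \frac{1}{2 Y} = \left(-4\right) 1 = -4$)
$\sqrt{l + j{\left(-132 \right)}} = \sqrt{-15890 - 4} = \sqrt{-15894} = 3 i \sqrt{1766}$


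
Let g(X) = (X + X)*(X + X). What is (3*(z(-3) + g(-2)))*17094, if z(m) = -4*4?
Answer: 0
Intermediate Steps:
z(m) = -16
g(X) = 4*X² (g(X) = (2*X)*(2*X) = 4*X²)
(3*(z(-3) + g(-2)))*17094 = (3*(-16 + 4*(-2)²))*17094 = (3*(-16 + 4*4))*17094 = (3*(-16 + 16))*17094 = (3*0)*17094 = 0*17094 = 0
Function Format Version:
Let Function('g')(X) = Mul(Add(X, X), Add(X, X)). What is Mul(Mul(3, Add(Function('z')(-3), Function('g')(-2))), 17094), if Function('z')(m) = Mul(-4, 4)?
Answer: 0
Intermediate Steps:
Function('z')(m) = -16
Function('g')(X) = Mul(4, Pow(X, 2)) (Function('g')(X) = Mul(Mul(2, X), Mul(2, X)) = Mul(4, Pow(X, 2)))
Mul(Mul(3, Add(Function('z')(-3), Function('g')(-2))), 17094) = Mul(Mul(3, Add(-16, Mul(4, Pow(-2, 2)))), 17094) = Mul(Mul(3, Add(-16, Mul(4, 4))), 17094) = Mul(Mul(3, Add(-16, 16)), 17094) = Mul(Mul(3, 0), 17094) = Mul(0, 17094) = 0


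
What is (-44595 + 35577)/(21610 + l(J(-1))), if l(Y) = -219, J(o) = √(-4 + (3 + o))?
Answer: -9018/21391 ≈ -0.42158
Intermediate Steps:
J(o) = √(-1 + o)
(-44595 + 35577)/(21610 + l(J(-1))) = (-44595 + 35577)/(21610 - 219) = -9018/21391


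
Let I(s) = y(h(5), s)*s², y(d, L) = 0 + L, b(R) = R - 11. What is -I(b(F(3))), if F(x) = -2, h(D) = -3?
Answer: 2197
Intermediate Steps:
b(R) = -11 + R
y(d, L) = L
I(s) = s³ (I(s) = s*s² = s³)
-I(b(F(3))) = -(-11 - 2)³ = -1*(-13)³ = -1*(-2197) = 2197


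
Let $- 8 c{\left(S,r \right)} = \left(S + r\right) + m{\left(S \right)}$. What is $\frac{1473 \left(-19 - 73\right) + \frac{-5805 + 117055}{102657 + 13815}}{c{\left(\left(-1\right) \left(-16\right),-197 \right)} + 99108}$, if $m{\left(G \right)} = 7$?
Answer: $- \frac{7891854151}{5772920121} \approx -1.367$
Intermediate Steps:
$c{\left(S,r \right)} = - \frac{7}{8} - \frac{S}{8} - \frac{r}{8}$ ($c{\left(S,r \right)} = - \frac{\left(S + r\right) + 7}{8} = - \frac{7 + S + r}{8} = - \frac{7}{8} - \frac{S}{8} - \frac{r}{8}$)
$\frac{1473 \left(-19 - 73\right) + \frac{-5805 + 117055}{102657 + 13815}}{c{\left(\left(-1\right) \left(-16\right),-197 \right)} + 99108} = \frac{1473 \left(-19 - 73\right) + \frac{-5805 + 117055}{102657 + 13815}}{\left(- \frac{7}{8} - \frac{\left(-1\right) \left(-16\right)}{8} - - \frac{197}{8}\right) + 99108} = \frac{1473 \left(-92\right) + \frac{111250}{116472}}{\left(- \frac{7}{8} - 2 + \frac{197}{8}\right) + 99108} = \frac{-135516 + 111250 \cdot \frac{1}{116472}}{\left(- \frac{7}{8} - 2 + \frac{197}{8}\right) + 99108} = \frac{-135516 + \frac{55625}{58236}}{\frac{87}{4} + 99108} = - \frac{7891854151}{58236 \cdot \frac{396519}{4}} = \left(- \frac{7891854151}{58236}\right) \frac{4}{396519} = - \frac{7891854151}{5772920121}$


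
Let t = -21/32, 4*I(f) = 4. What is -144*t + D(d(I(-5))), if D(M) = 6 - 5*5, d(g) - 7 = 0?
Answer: 151/2 ≈ 75.500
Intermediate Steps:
I(f) = 1 (I(f) = (¼)*4 = 1)
d(g) = 7 (d(g) = 7 + 0 = 7)
t = -21/32 (t = -21*1/32 = -21/32 ≈ -0.65625)
D(M) = -19 (D(M) = 6 - 25 = -19)
-144*t + D(d(I(-5))) = -144*(-21/32) - 19 = 189/2 - 19 = 151/2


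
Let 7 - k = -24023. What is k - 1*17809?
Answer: 6221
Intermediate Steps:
k = 24030 (k = 7 - 1*(-24023) = 7 + 24023 = 24030)
k - 1*17809 = 24030 - 1*17809 = 24030 - 17809 = 6221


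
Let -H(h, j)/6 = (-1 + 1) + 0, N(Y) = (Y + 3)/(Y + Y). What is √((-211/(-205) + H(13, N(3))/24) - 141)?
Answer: I*√5882270/205 ≈ 11.831*I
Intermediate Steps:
N(Y) = (3 + Y)/(2*Y) (N(Y) = (3 + Y)/((2*Y)) = (3 + Y)*(1/(2*Y)) = (3 + Y)/(2*Y))
H(h, j) = 0 (H(h, j) = -6*((-1 + 1) + 0) = -6*(0 + 0) = -6*0 = 0)
√((-211/(-205) + H(13, N(3))/24) - 141) = √((-211/(-205) + 0/24) - 141) = √((-211*(-1/205) + 0*(1/24)) - 141) = √((211/205 + 0) - 141) = √(211/205 - 141) = √(-28694/205) = I*√5882270/205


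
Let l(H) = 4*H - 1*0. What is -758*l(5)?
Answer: -15160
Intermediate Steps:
l(H) = 4*H (l(H) = 4*H + 0 = 4*H)
-758*l(5) = -3032*5 = -758*20 = -15160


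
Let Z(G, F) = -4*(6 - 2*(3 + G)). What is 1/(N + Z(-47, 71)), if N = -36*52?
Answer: -1/2248 ≈ -0.00044484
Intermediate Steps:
Z(G, F) = 8*G (Z(G, F) = -4*(6 + (-6 - 2*G)) = -(-8)*G = 8*G)
N = -1872
1/(N + Z(-47, 71)) = 1/(-1872 + 8*(-47)) = 1/(-1872 - 376) = 1/(-2248) = -1/2248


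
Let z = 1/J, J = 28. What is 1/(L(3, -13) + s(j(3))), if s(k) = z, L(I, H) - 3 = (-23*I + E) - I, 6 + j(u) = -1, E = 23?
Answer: -28/1287 ≈ -0.021756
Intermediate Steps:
j(u) = -7 (j(u) = -6 - 1 = -7)
L(I, H) = 26 - 24*I (L(I, H) = 3 + ((-23*I + 23) - I) = 3 + ((23 - 23*I) - I) = 3 + (23 - 24*I) = 26 - 24*I)
z = 1/28 ≈ 0.035714
s(k) = 1/28
1/(L(3, -13) + s(j(3))) = 1/((26 - 24*3) + 1/28) = 1/((26 - 72) + 1/28) = 1/(-46 + 1/28) = 1/(-1287/28) = -28/1287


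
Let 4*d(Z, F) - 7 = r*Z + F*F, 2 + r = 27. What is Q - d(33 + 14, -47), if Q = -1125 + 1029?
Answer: -3775/4 ≈ -943.75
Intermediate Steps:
r = 25 (r = -2 + 27 = 25)
d(Z, F) = 7/4 + F²/4 + 25*Z/4 (d(Z, F) = 7/4 + (25*Z + F*F)/4 = 7/4 + (25*Z + F²)/4 = 7/4 + (F² + 25*Z)/4 = 7/4 + (F²/4 + 25*Z/4) = 7/4 + F²/4 + 25*Z/4)
Q = -96
Q - d(33 + 14, -47) = -96 - (7/4 + (¼)*(-47)² + 25*(33 + 14)/4) = -96 - (7/4 + (¼)*2209 + (25/4)*47) = -96 - (7/4 + 2209/4 + 1175/4) = -96 - 1*3391/4 = -96 - 3391/4 = -3775/4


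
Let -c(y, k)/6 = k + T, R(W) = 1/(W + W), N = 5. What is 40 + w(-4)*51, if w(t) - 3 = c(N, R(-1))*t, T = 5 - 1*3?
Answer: 2029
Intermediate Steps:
R(W) = 1/(2*W)
T = 2 (T = 5 - 3 = 2)
c(y, k) = -12 - 6*k (c(y, k) = -6*(k + 2) = -6*(2 + k) = -12 - 6*k)
w(t) = 3 - 9*t (w(t) = 3 + (-12 - 3/(-1))*t = 3 + (-12 - 3*(-1))*t = 3 + (-12 - 6*(-½))*t = 3 + (-12 + 3)*t = 3 - 9*t)
40 + w(-4)*51 = 40 + (3 - 9*(-4))*51 = 40 + (3 + 36)*51 = 40 + 39*51 = 40 + 1989 = 2029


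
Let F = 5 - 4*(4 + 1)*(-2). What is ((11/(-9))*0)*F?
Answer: 0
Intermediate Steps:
F = 45 (F = 5 - 4*5*(-2) = 5 - 20*(-2) = 5 + 40 = 45)
((11/(-9))*0)*F = ((11/(-9))*0)*45 = ((11*(-⅑))*0)*45 = -11/9*0*45 = 0*45 = 0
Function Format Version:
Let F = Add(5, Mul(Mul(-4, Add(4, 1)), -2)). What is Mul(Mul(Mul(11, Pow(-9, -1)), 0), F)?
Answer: 0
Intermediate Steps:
F = 45 (F = Add(5, Mul(Mul(-4, 5), -2)) = Add(5, Mul(-20, -2)) = Add(5, 40) = 45)
Mul(Mul(Mul(11, Pow(-9, -1)), 0), F) = Mul(Mul(Mul(11, Pow(-9, -1)), 0), 45) = Mul(Mul(Mul(11, Rational(-1, 9)), 0), 45) = Mul(Mul(Rational(-11, 9), 0), 45) = Mul(0, 45) = 0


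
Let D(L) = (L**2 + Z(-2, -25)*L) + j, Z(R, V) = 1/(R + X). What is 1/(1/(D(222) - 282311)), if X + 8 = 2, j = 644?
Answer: -929643/4 ≈ -2.3241e+5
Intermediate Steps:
X = -6 (X = -8 + 2 = -6)
Z(R, V) = 1/(-6 + R) (Z(R, V) = 1/(R - 6) = 1/(-6 + R))
D(L) = 644 + L**2 - L/8 (D(L) = (L**2 + L/(-6 - 2)) + 644 = (L**2 + L/(-8)) + 644 = (L**2 - L/8) + 644 = 644 + L**2 - L/8)
1/(1/(D(222) - 282311)) = 1/(1/((644 + 222**2 - 1/8*222) - 282311)) = 1/(1/((644 + 49284 - 111/4) - 282311)) = 1/(1/(199601/4 - 282311)) = 1/(1/(-929643/4)) = 1/(-4/929643) = -929643/4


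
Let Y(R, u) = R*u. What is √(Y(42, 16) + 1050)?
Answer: √1722 ≈ 41.497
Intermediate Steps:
√(Y(42, 16) + 1050) = √(42*16 + 1050) = √(672 + 1050) = √1722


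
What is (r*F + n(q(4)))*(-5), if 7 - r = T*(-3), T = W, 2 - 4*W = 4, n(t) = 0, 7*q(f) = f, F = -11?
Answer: 605/2 ≈ 302.50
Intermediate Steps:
q(f) = f/7
W = -½ (W = ½ - ¼*4 = ½ - 1 = -½ ≈ -0.50000)
T = -½ ≈ -0.50000
r = 11/2 (r = 7 - (-1)*(-3)/2 = 7 - 1*3/2 = 7 - 3/2 = 11/2 ≈ 5.5000)
(r*F + n(q(4)))*(-5) = ((11/2)*(-11) + 0)*(-5) = (-121/2 + 0)*(-5) = -121/2*(-5) = 605/2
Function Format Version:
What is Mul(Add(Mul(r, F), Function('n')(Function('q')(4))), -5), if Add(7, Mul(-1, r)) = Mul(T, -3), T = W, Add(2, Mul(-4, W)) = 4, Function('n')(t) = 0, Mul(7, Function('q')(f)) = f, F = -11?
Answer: Rational(605, 2) ≈ 302.50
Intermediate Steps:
Function('q')(f) = Mul(Rational(1, 7), f)
W = Rational(-1, 2) (W = Add(Rational(1, 2), Mul(Rational(-1, 4), 4)) = Add(Rational(1, 2), -1) = Rational(-1, 2) ≈ -0.50000)
T = Rational(-1, 2) ≈ -0.50000
r = Rational(11, 2) (r = Add(7, Mul(-1, Mul(Rational(-1, 2), -3))) = Add(7, Mul(-1, Rational(3, 2))) = Add(7, Rational(-3, 2)) = Rational(11, 2) ≈ 5.5000)
Mul(Add(Mul(r, F), Function('n')(Function('q')(4))), -5) = Mul(Add(Mul(Rational(11, 2), -11), 0), -5) = Mul(Add(Rational(-121, 2), 0), -5) = Mul(Rational(-121, 2), -5) = Rational(605, 2)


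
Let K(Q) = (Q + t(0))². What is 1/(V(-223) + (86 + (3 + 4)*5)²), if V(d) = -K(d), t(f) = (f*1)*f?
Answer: -1/35088 ≈ -2.8500e-5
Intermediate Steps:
t(f) = f² (t(f) = f*f = f²)
K(Q) = Q² (K(Q) = (Q + 0²)² = (Q + 0)² = Q²)
V(d) = -d²
1/(V(-223) + (86 + (3 + 4)*5)²) = 1/(-1*(-223)² + (86 + (3 + 4)*5)²) = 1/(-1*49729 + (86 + 7*5)²) = 1/(-49729 + (86 + 35)²) = 1/(-49729 + 121²) = 1/(-49729 + 14641) = 1/(-35088) = -1/35088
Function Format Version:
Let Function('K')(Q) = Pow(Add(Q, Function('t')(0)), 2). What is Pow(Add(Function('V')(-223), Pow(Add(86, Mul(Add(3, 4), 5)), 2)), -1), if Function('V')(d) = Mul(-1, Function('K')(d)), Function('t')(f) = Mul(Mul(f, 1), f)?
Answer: Rational(-1, 35088) ≈ -2.8500e-5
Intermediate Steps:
Function('t')(f) = Pow(f, 2) (Function('t')(f) = Mul(f, f) = Pow(f, 2))
Function('K')(Q) = Pow(Q, 2) (Function('K')(Q) = Pow(Add(Q, Pow(0, 2)), 2) = Pow(Add(Q, 0), 2) = Pow(Q, 2))
Function('V')(d) = Mul(-1, Pow(d, 2))
Pow(Add(Function('V')(-223), Pow(Add(86, Mul(Add(3, 4), 5)), 2)), -1) = Pow(Add(Mul(-1, Pow(-223, 2)), Pow(Add(86, Mul(Add(3, 4), 5)), 2)), -1) = Pow(Add(Mul(-1, 49729), Pow(Add(86, Mul(7, 5)), 2)), -1) = Pow(Add(-49729, Pow(Add(86, 35), 2)), -1) = Pow(Add(-49729, Pow(121, 2)), -1) = Pow(Add(-49729, 14641), -1) = Pow(-35088, -1) = Rational(-1, 35088)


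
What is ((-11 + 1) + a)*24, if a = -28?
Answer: -912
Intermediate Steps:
((-11 + 1) + a)*24 = ((-11 + 1) - 28)*24 = (-10 - 28)*24 = -38*24 = -912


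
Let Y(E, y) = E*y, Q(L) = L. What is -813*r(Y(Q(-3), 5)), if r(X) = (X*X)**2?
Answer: -41158125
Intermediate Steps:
r(X) = X**4 (r(X) = (X**2)**2 = X**4)
-813*r(Y(Q(-3), 5)) = -813*(-3*5)**4 = -813*(-15)**4 = -813*50625 = -41158125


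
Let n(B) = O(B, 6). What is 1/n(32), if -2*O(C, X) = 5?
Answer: -⅖ ≈ -0.40000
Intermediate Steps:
O(C, X) = -5/2 (O(C, X) = -½*5 = -5/2)
n(B) = -5/2
1/n(32) = 1/(-5/2) = -⅖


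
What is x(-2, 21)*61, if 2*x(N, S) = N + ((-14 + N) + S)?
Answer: 183/2 ≈ 91.500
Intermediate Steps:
x(N, S) = -7 + N + S/2 (x(N, S) = (N + ((-14 + N) + S))/2 = (N + (-14 + N + S))/2 = (-14 + S + 2*N)/2 = -7 + N + S/2)
x(-2, 21)*61 = (-7 - 2 + (½)*21)*61 = (-7 - 2 + 21/2)*61 = (3/2)*61 = 183/2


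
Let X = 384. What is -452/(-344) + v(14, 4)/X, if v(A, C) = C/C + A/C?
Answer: 14593/11008 ≈ 1.3257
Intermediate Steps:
v(A, C) = 1 + A/C
-452/(-344) + v(14, 4)/X = -452/(-344) + ((14 + 4)/4)/384 = -452*(-1/344) + ((¼)*18)*(1/384) = 113/86 + (9/2)*(1/384) = 113/86 + 3/256 = 14593/11008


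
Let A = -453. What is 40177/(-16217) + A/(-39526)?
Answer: -1580689801/640993142 ≈ -2.4660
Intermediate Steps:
40177/(-16217) + A/(-39526) = 40177/(-16217) - 453/(-39526) = 40177*(-1/16217) - 453*(-1/39526) = -40177/16217 + 453/39526 = -1580689801/640993142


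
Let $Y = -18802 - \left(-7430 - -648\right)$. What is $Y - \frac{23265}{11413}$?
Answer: $- \frac{137207525}{11413} \approx -12022.0$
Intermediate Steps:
$Y = -12020$ ($Y = -18802 - \left(-7430 + 648\right) = -18802 - -6782 = -18802 + 6782 = -12020$)
$Y - \frac{23265}{11413} = -12020 - \frac{23265}{11413} = - \frac{137207525}{11413}$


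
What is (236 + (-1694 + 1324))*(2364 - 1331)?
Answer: -138422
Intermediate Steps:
(236 + (-1694 + 1324))*(2364 - 1331) = (236 - 370)*1033 = -134*1033 = -138422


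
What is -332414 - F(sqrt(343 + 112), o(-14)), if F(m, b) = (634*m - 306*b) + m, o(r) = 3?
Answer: -331496 - 635*sqrt(455) ≈ -3.4504e+5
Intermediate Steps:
F(m, b) = -306*b + 635*m (F(m, b) = (-306*b + 634*m) + m = -306*b + 635*m)
-332414 - F(sqrt(343 + 112), o(-14)) = -332414 - (-306*3 + 635*sqrt(343 + 112)) = -332414 - (-918 + 635*sqrt(455)) = -332414 + (918 - 635*sqrt(455)) = -331496 - 635*sqrt(455)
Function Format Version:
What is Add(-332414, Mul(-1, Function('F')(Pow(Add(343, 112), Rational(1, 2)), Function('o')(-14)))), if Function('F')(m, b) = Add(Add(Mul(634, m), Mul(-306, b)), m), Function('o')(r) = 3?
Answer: Add(-331496, Mul(-635, Pow(455, Rational(1, 2)))) ≈ -3.4504e+5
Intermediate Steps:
Function('F')(m, b) = Add(Mul(-306, b), Mul(635, m)) (Function('F')(m, b) = Add(Add(Mul(-306, b), Mul(634, m)), m) = Add(Mul(-306, b), Mul(635, m)))
Add(-332414, Mul(-1, Function('F')(Pow(Add(343, 112), Rational(1, 2)), Function('o')(-14)))) = Add(-332414, Mul(-1, Add(Mul(-306, 3), Mul(635, Pow(Add(343, 112), Rational(1, 2)))))) = Add(-332414, Mul(-1, Add(-918, Mul(635, Pow(455, Rational(1, 2)))))) = Add(-332414, Add(918, Mul(-635, Pow(455, Rational(1, 2))))) = Add(-331496, Mul(-635, Pow(455, Rational(1, 2))))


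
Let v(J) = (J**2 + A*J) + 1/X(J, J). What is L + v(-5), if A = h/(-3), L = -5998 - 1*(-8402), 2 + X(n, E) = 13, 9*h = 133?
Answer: 728755/297 ≈ 2453.7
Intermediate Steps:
h = 133/9 (h = (1/9)*133 = 133/9 ≈ 14.778)
X(n, E) = 11 (X(n, E) = -2 + 13 = 11)
L = 2404 (L = -5998 + 8402 = 2404)
A = -133/27 (A = (133/9)/(-3) = (133/9)*(-1/3) = -133/27 ≈ -4.9259)
v(J) = 1/11 + J**2 - 133*J/27 (v(J) = (J**2 - 133*J/27) + 1/11 = 1/11 + J**2 - 133*J/27)
L + v(-5) = 2404 + (1/11 + (-5)**2 - 133/27*(-5)) = 2404 + (1/11 + 25 + 665/27) = 2404 + 14767/297 = 728755/297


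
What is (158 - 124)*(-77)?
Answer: -2618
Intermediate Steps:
(158 - 124)*(-77) = 34*(-77) = -2618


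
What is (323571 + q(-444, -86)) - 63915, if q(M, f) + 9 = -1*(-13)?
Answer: 259660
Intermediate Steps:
q(M, f) = 4 (q(M, f) = -9 - 1*(-13) = -9 + 13 = 4)
(323571 + q(-444, -86)) - 63915 = (323571 + 4) - 63915 = 323575 - 63915 = 259660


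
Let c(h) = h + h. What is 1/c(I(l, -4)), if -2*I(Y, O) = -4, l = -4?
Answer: 1/4 ≈ 0.25000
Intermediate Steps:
I(Y, O) = 2 (I(Y, O) = -1/2*(-4) = 2)
c(h) = 2*h
1/c(I(l, -4)) = 1/(2*2) = 1/4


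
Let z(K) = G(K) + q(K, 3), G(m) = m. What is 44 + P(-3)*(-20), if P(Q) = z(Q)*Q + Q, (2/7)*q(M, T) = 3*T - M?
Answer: 2444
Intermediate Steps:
q(M, T) = -7*M/2 + 21*T/2 (q(M, T) = 7*(3*T - M)/2 = 7*(-M + 3*T)/2 = -7*M/2 + 21*T/2)
z(K) = 63/2 - 5*K/2 (z(K) = K + (-7*K/2 + (21/2)*3) = K + (-7*K/2 + 63/2) = K + (63/2 - 7*K/2) = 63/2 - 5*K/2)
P(Q) = Q + Q*(63/2 - 5*Q/2) (P(Q) = (63/2 - 5*Q/2)*Q + Q = Q*(63/2 - 5*Q/2) + Q = Q + Q*(63/2 - 5*Q/2))
44 + P(-3)*(-20) = 44 + ((5/2)*(-3)*(13 - 1*(-3)))*(-20) = 44 + ((5/2)*(-3)*(13 + 3))*(-20) = 44 + ((5/2)*(-3)*16)*(-20) = 44 - 120*(-20) = 44 + 2400 = 2444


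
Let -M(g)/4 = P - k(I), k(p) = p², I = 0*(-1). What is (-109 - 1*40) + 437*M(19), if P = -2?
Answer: 3347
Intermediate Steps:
I = 0
M(g) = 8 (M(g) = -4*(-2 - 1*0²) = -4*(-2 - 1*0) = -4*(-2 + 0) = -4*(-2) = 8)
(-109 - 1*40) + 437*M(19) = (-109 - 1*40) + 437*8 = (-109 - 40) + 3496 = -149 + 3496 = 3347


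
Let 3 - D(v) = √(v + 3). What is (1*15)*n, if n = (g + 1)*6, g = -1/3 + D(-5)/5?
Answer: 114 - 18*I*√2 ≈ 114.0 - 25.456*I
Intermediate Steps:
D(v) = 3 - √(3 + v) (D(v) = 3 - √(v + 3) = 3 - √(3 + v))
g = 4/15 - I*√2/5 (g = -1/3 + (3 - √(3 - 5))/5 = -1*⅓ + (3 - √(-2))*(⅕) = -⅓ + (3 - I*√2)*(⅕) = -⅓ + (⅗ - I*√2/5) = 4/15 - I*√2/5 ≈ 0.26667 - 0.28284*I)
n = 38/5 - 6*I*√2/5 (n = ((4/15 - I*√2/5) + 1)*6 = (19/15 - I*√2/5)*6 = 38/5 - 6*I*√2/5 ≈ 7.6 - 1.6971*I)
(1*15)*n = (1*15)*(38/5 - 6*I*√2/5) = 15*(38/5 - 6*I*√2/5) = 114 - 18*I*√2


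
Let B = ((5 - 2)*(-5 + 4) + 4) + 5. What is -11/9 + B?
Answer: 43/9 ≈ 4.7778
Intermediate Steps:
B = 6 (B = (3*(-1) + 4) + 5 = (-3 + 4) + 5 = 1 + 5 = 6)
-11/9 + B = -11/9 + 6 = 43/9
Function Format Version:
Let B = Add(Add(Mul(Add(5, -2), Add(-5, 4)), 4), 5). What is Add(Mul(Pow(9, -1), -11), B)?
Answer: Rational(43, 9) ≈ 4.7778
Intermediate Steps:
B = 6 (B = Add(Add(Mul(3, -1), 4), 5) = Add(Add(-3, 4), 5) = Add(1, 5) = 6)
Add(Mul(Pow(9, -1), -11), B) = Add(Mul(Pow(9, -1), -11), 6) = Add(Mul(Rational(1, 9), -11), 6) = Add(Rational(-11, 9), 6) = Rational(43, 9)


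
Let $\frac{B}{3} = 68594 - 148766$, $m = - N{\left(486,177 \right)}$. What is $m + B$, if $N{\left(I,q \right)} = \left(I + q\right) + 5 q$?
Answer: $-242064$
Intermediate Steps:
$N{\left(I,q \right)} = I + 6 q$
$m = -1548$ ($m = - (486 + 6 \cdot 177) = - (486 + 1062) = \left(-1\right) 1548 = -1548$)
$B = -240516$ ($B = 3 \left(68594 - 148766\right) = 3 \left(-80172\right) = -240516$)
$m + B = -1548 - 240516 = -242064$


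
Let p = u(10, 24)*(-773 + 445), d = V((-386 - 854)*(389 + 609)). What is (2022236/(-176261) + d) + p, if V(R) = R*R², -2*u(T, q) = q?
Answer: -334051102219742053346940/176261 ≈ -1.8952e+18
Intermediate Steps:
u(T, q) = -q/2
V(R) = R³
d = -1895207120235008000 (d = ((-386 - 854)*(389 + 609))³ = (-1240*998)³ = (-1237520)³ = -1895207120235008000)
p = 3936 (p = (-½*24)*(-773 + 445) = -12*(-328) = 3936)
(2022236/(-176261) + d) + p = (2022236/(-176261) - 1895207120235008000) + 3936 = (2022236*(-1/176261) - 1895207120235008000) + 3936 = (-2022236/176261 - 1895207120235008000) + 3936 = -334051102219742747110236/176261 + 3936 = -334051102219742053346940/176261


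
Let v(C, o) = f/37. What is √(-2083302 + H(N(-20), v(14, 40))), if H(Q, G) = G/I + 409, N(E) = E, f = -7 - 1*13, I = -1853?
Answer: I*√9790869165124633/68561 ≈ 1443.2*I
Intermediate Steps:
f = -20 (f = -7 - 13 = -20)
v(C, o) = -20/37
H(Q, G) = 409 - G/1853 (H(Q, G) = G/(-1853) + 409 = -G/1853 + 409 = 409 - G/1853)
√(-2083302 + H(N(-20), v(14, 40))) = √(-2083302 + (409 - 1/1853*(-20/37))) = √(-2083302 + (409 + 20/68561)) = √(-2083302 + 28041469/68561) = √(-142805226953/68561) = I*√9790869165124633/68561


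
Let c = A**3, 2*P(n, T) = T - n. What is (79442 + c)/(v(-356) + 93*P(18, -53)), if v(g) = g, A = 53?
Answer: -65234/1045 ≈ -62.425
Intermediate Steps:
P(n, T) = T/2 - n/2 (P(n, T) = (T - n)/2 = T/2 - n/2)
c = 148877 (c = 53**3 = 148877)
(79442 + c)/(v(-356) + 93*P(18, -53)) = (79442 + 148877)/(-356 + 93*((1/2)*(-53) - 1/2*18)) = 228319/(-356 + 93*(-53/2 - 9)) = 228319/(-356 + 93*(-71/2)) = 228319/(-356 - 6603/2) = 228319/(-7315/2) = 228319*(-2/7315) = -65234/1045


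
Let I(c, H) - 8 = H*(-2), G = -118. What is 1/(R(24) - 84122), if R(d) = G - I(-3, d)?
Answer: -1/84200 ≈ -1.1876e-5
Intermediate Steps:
I(c, H) = 8 - 2*H (I(c, H) = 8 + H*(-2) = 8 - 2*H)
R(d) = -126 + 2*d (R(d) = -118 - (8 - 2*d) = -118 + (-8 + 2*d) = -126 + 2*d)
1/(R(24) - 84122) = 1/((-126 + 2*24) - 84122) = 1/((-126 + 48) - 84122) = 1/(-78 - 84122) = 1/(-84200) = -1/84200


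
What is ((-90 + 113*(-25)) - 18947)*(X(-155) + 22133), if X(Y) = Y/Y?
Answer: -483893508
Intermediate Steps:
X(Y) = 1
((-90 + 113*(-25)) - 18947)*(X(-155) + 22133) = ((-90 + 113*(-25)) - 18947)*(1 + 22133) = ((-90 - 2825) - 18947)*22134 = (-2915 - 18947)*22134 = -21862*22134 = -483893508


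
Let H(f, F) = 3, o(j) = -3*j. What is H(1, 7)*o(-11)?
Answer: 99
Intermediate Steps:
H(1, 7)*o(-11) = 3*(-3*(-11)) = 3*33 = 99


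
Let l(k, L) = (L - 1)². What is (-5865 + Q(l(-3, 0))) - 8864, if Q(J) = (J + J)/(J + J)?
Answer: -14728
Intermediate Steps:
l(k, L) = (-1 + L)²
Q(J) = 1 (Q(J) = (2*J)/((2*J)) = (2*J)*(1/(2*J)) = 1)
(-5865 + Q(l(-3, 0))) - 8864 = (-5865 + 1) - 8864 = -5864 - 8864 = -14728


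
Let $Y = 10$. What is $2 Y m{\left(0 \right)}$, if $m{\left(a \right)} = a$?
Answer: $0$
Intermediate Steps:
$2 Y m{\left(0 \right)} = 2 \cdot 10 \cdot 0 = 2 \cdot 0 = 0$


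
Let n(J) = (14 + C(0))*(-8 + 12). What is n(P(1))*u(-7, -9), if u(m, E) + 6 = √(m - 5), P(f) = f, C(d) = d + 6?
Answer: -480 + 160*I*√3 ≈ -480.0 + 277.13*I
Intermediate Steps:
C(d) = 6 + d
u(m, E) = -6 + √(-5 + m) (u(m, E) = -6 + √(m - 5) = -6 + √(-5 + m))
n(J) = 80 (n(J) = (14 + (6 + 0))*(-8 + 12) = (14 + 6)*4 = 20*4 = 80)
n(P(1))*u(-7, -9) = 80*(-6 + √(-5 - 7)) = 80*(-6 + √(-12)) = 80*(-6 + 2*I*√3) = -480 + 160*I*√3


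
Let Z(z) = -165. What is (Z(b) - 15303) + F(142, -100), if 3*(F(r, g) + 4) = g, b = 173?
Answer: -46516/3 ≈ -15505.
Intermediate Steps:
F(r, g) = -4 + g/3
(Z(b) - 15303) + F(142, -100) = (-165 - 15303) + (-4 + (1/3)*(-100)) = -15468 + (-4 - 100/3) = -15468 - 112/3 = -46516/3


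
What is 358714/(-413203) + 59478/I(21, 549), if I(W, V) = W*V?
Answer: 973374968/226848447 ≈ 4.2909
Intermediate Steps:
I(W, V) = V*W
358714/(-413203) + 59478/I(21, 549) = 358714/(-413203) + 59478/((549*21)) = 358714*(-1/413203) + 59478/11529 = -358714/413203 + 59478*(1/11529) = -358714/413203 + 19826/3843 = 973374968/226848447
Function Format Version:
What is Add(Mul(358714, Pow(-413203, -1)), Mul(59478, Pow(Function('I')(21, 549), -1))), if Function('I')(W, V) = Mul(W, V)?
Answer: Rational(973374968, 226848447) ≈ 4.2909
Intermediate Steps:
Function('I')(W, V) = Mul(V, W)
Add(Mul(358714, Pow(-413203, -1)), Mul(59478, Pow(Function('I')(21, 549), -1))) = Add(Mul(358714, Pow(-413203, -1)), Mul(59478, Pow(Mul(549, 21), -1))) = Add(Mul(358714, Rational(-1, 413203)), Mul(59478, Pow(11529, -1))) = Add(Rational(-358714, 413203), Mul(59478, Rational(1, 11529))) = Add(Rational(-358714, 413203), Rational(19826, 3843)) = Rational(973374968, 226848447)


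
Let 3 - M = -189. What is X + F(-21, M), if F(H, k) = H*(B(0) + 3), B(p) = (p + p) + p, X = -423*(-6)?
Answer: 2475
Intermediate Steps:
M = 192 (M = 3 - 1*(-189) = 3 + 189 = 192)
X = 2538
B(p) = 3*p (B(p) = 2*p + p = 3*p)
F(H, k) = 3*H (F(H, k) = H*(3*0 + 3) = H*(0 + 3) = H*3 = 3*H)
X + F(-21, M) = 2538 + 3*(-21) = 2538 - 63 = 2475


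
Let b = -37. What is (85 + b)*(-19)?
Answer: -912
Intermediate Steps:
(85 + b)*(-19) = (85 - 37)*(-19) = 48*(-19) = -912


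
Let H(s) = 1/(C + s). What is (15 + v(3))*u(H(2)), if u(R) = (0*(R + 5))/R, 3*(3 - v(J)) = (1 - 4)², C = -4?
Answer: 0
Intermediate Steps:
v(J) = 0 (v(J) = 3 - (1 - 4)²/3 = 3 - ⅓*(-3)² = 3 - ⅓*9 = 3 - 3 = 0)
H(s) = 1/(-4 + s)
u(R) = 0 (u(R) = (0*(5 + R))/R = 0/R = 0)
(15 + v(3))*u(H(2)) = (15 + 0)*0 = 15*0 = 0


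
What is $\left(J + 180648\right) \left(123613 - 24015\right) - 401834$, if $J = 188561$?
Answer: $36772076148$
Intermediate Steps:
$\left(J + 180648\right) \left(123613 - 24015\right) - 401834 = \left(188561 + 180648\right) \left(123613 - 24015\right) - 401834 = 369209 \cdot 99598 - 401834 = 36772477982 - 401834 = 36772076148$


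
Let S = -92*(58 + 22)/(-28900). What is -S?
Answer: -368/1445 ≈ -0.25467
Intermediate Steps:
S = 368/1445 (S = -92*80*(-1/28900) = -7360*(-1/28900) = 368/1445 ≈ 0.25467)
-S = -1*368/1445 = -368/1445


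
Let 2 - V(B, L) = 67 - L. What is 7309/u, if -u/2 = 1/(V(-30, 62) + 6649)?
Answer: -24287807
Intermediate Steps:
V(B, L) = -65 + L (V(B, L) = 2 - (67 - L) = 2 + (-67 + L) = -65 + L)
u = -1/3323 (u = -2/((-65 + 62) + 6649) = -2/(-3 + 6649) = -2/6646 = -2*1/6646 = -1/3323 ≈ -0.00030093)
7309/u = 7309/(-1/3323) = 7309*(-3323) = -24287807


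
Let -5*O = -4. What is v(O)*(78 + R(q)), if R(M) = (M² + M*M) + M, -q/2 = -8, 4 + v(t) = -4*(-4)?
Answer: 7272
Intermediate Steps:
O = ⅘ (O = -⅕*(-4) = ⅘ ≈ 0.80000)
v(t) = 12 (v(t) = -4 - 4*(-4) = -4 + 16 = 12)
q = 16 (q = -2*(-8) = 16)
R(M) = M + 2*M² (R(M) = (M² + M²) + M = 2*M² + M = M + 2*M²)
v(O)*(78 + R(q)) = 12*(78 + 16*(1 + 2*16)) = 12*(78 + 16*(1 + 32)) = 12*(78 + 16*33) = 12*(78 + 528) = 12*606 = 7272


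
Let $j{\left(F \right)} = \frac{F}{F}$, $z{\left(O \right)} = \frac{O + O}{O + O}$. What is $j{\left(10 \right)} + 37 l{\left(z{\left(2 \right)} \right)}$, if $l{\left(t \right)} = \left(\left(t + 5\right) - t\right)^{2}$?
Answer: $926$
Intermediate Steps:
$z{\left(O \right)} = 1$ ($z{\left(O \right)} = \frac{2 O}{2 O} = 2 O \frac{1}{2 O} = 1$)
$j{\left(F \right)} = 1$
$l{\left(t \right)} = 25$ ($l{\left(t \right)} = \left(\left(5 + t\right) - t\right)^{2} = 5^{2} = 25$)
$j{\left(10 \right)} + 37 l{\left(z{\left(2 \right)} \right)} = 1 + 37 \cdot 25 = 1 + 925 = 926$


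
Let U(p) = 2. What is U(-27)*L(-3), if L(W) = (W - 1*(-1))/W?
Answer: 4/3 ≈ 1.3333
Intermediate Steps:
L(W) = (1 + W)/W (L(W) = (W + 1)/W = (1 + W)/W)
U(-27)*L(-3) = 2*((1 - 3)/(-3)) = 2*(-⅓*(-2)) = 2*(⅔) = 4/3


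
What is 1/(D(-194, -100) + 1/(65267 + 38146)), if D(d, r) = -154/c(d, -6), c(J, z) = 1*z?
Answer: 34471/884756 ≈ 0.038961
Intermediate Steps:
c(J, z) = z
D(d, r) = 77/3 (D(d, r) = -154/(-6) = -154*(-⅙) = 77/3)
1/(D(-194, -100) + 1/(65267 + 38146)) = 1/(77/3 + 1/(65267 + 38146)) = 1/(77/3 + 1/103413) = 1/(884756/34471) = 34471/884756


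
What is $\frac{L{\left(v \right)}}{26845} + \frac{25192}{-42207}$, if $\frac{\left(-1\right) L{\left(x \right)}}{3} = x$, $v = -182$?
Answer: $- \frac{7178398}{12451065} \approx -0.57653$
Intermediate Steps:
$L{\left(x \right)} = - 3 x$
$\frac{L{\left(v \right)}}{26845} + \frac{25192}{-42207} = \frac{\left(-3\right) \left(-182\right)}{26845} + \frac{25192}{-42207} = 546 \cdot \frac{1}{26845} + 25192 \left(- \frac{1}{42207}\right) = \frac{6}{295} - \frac{25192}{42207} = - \frac{7178398}{12451065}$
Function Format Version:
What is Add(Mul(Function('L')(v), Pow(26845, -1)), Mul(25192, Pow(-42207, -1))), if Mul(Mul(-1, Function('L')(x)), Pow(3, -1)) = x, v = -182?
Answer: Rational(-7178398, 12451065) ≈ -0.57653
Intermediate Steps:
Function('L')(x) = Mul(-3, x)
Add(Mul(Function('L')(v), Pow(26845, -1)), Mul(25192, Pow(-42207, -1))) = Add(Mul(Mul(-3, -182), Pow(26845, -1)), Mul(25192, Pow(-42207, -1))) = Add(Mul(546, Rational(1, 26845)), Mul(25192, Rational(-1, 42207))) = Add(Rational(6, 295), Rational(-25192, 42207)) = Rational(-7178398, 12451065)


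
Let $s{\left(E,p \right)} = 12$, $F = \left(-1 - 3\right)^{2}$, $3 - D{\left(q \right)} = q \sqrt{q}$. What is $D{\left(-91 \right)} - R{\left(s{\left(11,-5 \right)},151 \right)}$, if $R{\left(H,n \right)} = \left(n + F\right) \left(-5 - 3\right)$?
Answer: $1339 + 91 i \sqrt{91} \approx 1339.0 + 868.08 i$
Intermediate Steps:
$D{\left(q \right)} = 3 - q^{\frac{3}{2}}$ ($D{\left(q \right)} = 3 - q \sqrt{q} = 3 - q^{\frac{3}{2}}$)
$F = 16$ ($F = \left(-4\right)^{2} = 16$)
$R{\left(H,n \right)} = -128 - 8 n$ ($R{\left(H,n \right)} = \left(n + 16\right) \left(-5 - 3\right) = \left(16 + n\right) \left(-5 - 3\right) = \left(16 + n\right) \left(-8\right) = -128 - 8 n$)
$D{\left(-91 \right)} - R{\left(s{\left(11,-5 \right)},151 \right)} = \left(3 - \left(-91\right)^{\frac{3}{2}}\right) - \left(-128 - 1208\right) = \left(3 - - 91 i \sqrt{91}\right) - \left(-128 - 1208\right) = \left(3 + 91 i \sqrt{91}\right) - -1336 = \left(3 + 91 i \sqrt{91}\right) + 1336 = 1339 + 91 i \sqrt{91}$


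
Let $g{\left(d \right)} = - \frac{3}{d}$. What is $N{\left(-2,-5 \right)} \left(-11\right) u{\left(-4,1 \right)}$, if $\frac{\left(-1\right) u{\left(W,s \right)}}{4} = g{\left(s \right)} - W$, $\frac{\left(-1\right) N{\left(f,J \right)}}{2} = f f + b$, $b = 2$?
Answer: $-528$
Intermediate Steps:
$N{\left(f,J \right)} = -4 - 2 f^{2}$ ($N{\left(f,J \right)} = - 2 \left(f f + 2\right) = - 2 \left(f^{2} + 2\right) = - 2 \left(2 + f^{2}\right) = -4 - 2 f^{2}$)
$u{\left(W,s \right)} = 4 W + \frac{12}{s}$ ($u{\left(W,s \right)} = - 4 \left(- \frac{3}{s} - W\right) = - 4 \left(- W - \frac{3}{s}\right) = 4 W + \frac{12}{s}$)
$N{\left(-2,-5 \right)} \left(-11\right) u{\left(-4,1 \right)} = \left(-4 - 2 \left(-2\right)^{2}\right) \left(-11\right) \left(4 \left(-4\right) + \frac{12}{1}\right) = \left(-4 - 8\right) \left(-11\right) \left(-16 + 12 \cdot 1\right) = \left(-4 - 8\right) \left(-11\right) \left(-16 + 12\right) = \left(-12\right) \left(-11\right) \left(-4\right) = 132 \left(-4\right) = -528$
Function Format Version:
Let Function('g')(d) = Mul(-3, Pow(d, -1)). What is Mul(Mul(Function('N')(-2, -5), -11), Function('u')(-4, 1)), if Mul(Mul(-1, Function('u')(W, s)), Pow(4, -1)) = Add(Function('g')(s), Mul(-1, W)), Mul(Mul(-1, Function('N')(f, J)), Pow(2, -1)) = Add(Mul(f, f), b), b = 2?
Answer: -528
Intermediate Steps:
Function('N')(f, J) = Add(-4, Mul(-2, Pow(f, 2))) (Function('N')(f, J) = Mul(-2, Add(Mul(f, f), 2)) = Mul(-2, Add(Pow(f, 2), 2)) = Mul(-2, Add(2, Pow(f, 2))) = Add(-4, Mul(-2, Pow(f, 2))))
Function('u')(W, s) = Add(Mul(4, W), Mul(12, Pow(s, -1))) (Function('u')(W, s) = Mul(-4, Add(Mul(-3, Pow(s, -1)), Mul(-1, W))) = Mul(-4, Add(Mul(-1, W), Mul(-3, Pow(s, -1)))) = Add(Mul(4, W), Mul(12, Pow(s, -1))))
Mul(Mul(Function('N')(-2, -5), -11), Function('u')(-4, 1)) = Mul(Mul(Add(-4, Mul(-2, Pow(-2, 2))), -11), Add(Mul(4, -4), Mul(12, Pow(1, -1)))) = Mul(Mul(Add(-4, Mul(-2, 4)), -11), Add(-16, Mul(12, 1))) = Mul(Mul(Add(-4, -8), -11), Add(-16, 12)) = Mul(Mul(-12, -11), -4) = Mul(132, -4) = -528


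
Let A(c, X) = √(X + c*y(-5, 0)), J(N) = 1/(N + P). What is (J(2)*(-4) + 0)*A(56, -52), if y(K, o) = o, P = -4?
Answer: 4*I*√13 ≈ 14.422*I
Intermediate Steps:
J(N) = 1/(-4 + N) (J(N) = 1/(N - 4) = 1/(-4 + N))
A(c, X) = √X (A(c, X) = √(X + c*0) = √(X + 0) = √X)
(J(2)*(-4) + 0)*A(56, -52) = (-4/(-4 + 2) + 0)*√(-52) = (-4/(-2) + 0)*(2*I*√13) = (-½*(-4) + 0)*(2*I*√13) = (2 + 0)*(2*I*√13) = 2*(2*I*√13) = 4*I*√13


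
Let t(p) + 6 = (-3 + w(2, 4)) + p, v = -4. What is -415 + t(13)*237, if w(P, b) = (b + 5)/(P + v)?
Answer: -1067/2 ≈ -533.50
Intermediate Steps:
w(P, b) = (5 + b)/(-4 + P) (w(P, b) = (b + 5)/(P - 4) = (5 + b)/(-4 + P))
t(p) = -27/2 + p (t(p) = -6 + ((-3 + (5 + 4)/(-4 + 2)) + p) = -6 + ((-3 + 9/(-2)) + p) = -6 + ((-3 - ½*9) + p) = -6 + ((-3 - 9/2) + p) = -6 + (-15/2 + p) = -27/2 + p)
-415 + t(13)*237 = -415 + (-27/2 + 13)*237 = -415 - ½*237 = -415 - 237/2 = -1067/2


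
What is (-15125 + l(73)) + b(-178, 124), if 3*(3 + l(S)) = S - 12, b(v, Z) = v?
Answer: -45857/3 ≈ -15286.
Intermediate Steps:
l(S) = -7 + S/3 (l(S) = -3 + (S - 12)/3 = -3 + (-12 + S)/3 = -3 + (-4 + S/3) = -7 + S/3)
(-15125 + l(73)) + b(-178, 124) = (-15125 + (-7 + (1/3)*73)) - 178 = (-15125 + (-7 + 73/3)) - 178 = (-15125 + 52/3) - 178 = -45323/3 - 178 = -45857/3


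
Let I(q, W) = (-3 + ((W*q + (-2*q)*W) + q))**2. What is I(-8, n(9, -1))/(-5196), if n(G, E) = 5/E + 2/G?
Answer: -196249/420876 ≈ -0.46629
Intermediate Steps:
n(G, E) = 2/G + 5/E
I(q, W) = (-3 + q - W*q)**2 (I(q, W) = (-3 + ((W*q - 2*W*q) + q))**2 = (-3 + (-W*q + q))**2 = (-3 + (q - W*q))**2 = (-3 + q - W*q)**2)
I(-8, n(9, -1))/(-5196) = (3 - 1*(-8) + (2/9 + 5/(-1))*(-8))**2/(-5196) = (3 + 8 + (2*(1/9) + 5*(-1))*(-8))**2*(-1/5196) = (3 + 8 + (2/9 - 5)*(-8))**2*(-1/5196) = (3 + 8 - 43/9*(-8))**2*(-1/5196) = (3 + 8 + 344/9)**2*(-1/5196) = (443/9)**2*(-1/5196) = (196249/81)*(-1/5196) = -196249/420876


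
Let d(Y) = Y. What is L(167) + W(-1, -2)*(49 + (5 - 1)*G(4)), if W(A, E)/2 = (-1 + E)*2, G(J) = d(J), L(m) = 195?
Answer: -585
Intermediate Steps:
G(J) = J
W(A, E) = -4 + 4*E (W(A, E) = 2*((-1 + E)*2) = 2*(-2 + 2*E) = -4 + 4*E)
L(167) + W(-1, -2)*(49 + (5 - 1)*G(4)) = 195 + (-4 + 4*(-2))*(49 + (5 - 1)*4) = 195 + (-4 - 8)*(49 + 4*4) = 195 - 12*(49 + 16) = 195 - 12*65 = 195 - 780 = -585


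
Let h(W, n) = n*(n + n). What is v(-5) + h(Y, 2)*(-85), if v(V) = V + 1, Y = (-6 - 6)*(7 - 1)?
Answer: -684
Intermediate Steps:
Y = -72 (Y = -12*6 = -72)
h(W, n) = 2*n² (h(W, n) = n*(2*n) = 2*n²)
v(V) = 1 + V
v(-5) + h(Y, 2)*(-85) = (1 - 5) + (2*2²)*(-85) = -4 + (2*4)*(-85) = -4 + 8*(-85) = -4 - 680 = -684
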